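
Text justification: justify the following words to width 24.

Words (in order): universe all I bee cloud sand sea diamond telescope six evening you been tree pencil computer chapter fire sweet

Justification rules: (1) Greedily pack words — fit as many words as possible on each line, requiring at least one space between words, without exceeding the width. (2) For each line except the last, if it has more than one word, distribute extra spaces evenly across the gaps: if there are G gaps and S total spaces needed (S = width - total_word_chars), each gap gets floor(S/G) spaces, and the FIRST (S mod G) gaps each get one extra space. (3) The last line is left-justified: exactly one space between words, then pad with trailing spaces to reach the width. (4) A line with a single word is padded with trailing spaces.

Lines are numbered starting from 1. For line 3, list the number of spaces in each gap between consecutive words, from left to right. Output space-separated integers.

Line 1: ['universe', 'all', 'I', 'bee', 'cloud'] (min_width=24, slack=0)
Line 2: ['sand', 'sea', 'diamond'] (min_width=16, slack=8)
Line 3: ['telescope', 'six', 'evening'] (min_width=21, slack=3)
Line 4: ['you', 'been', 'tree', 'pencil'] (min_width=20, slack=4)
Line 5: ['computer', 'chapter', 'fire'] (min_width=21, slack=3)
Line 6: ['sweet'] (min_width=5, slack=19)

Answer: 3 2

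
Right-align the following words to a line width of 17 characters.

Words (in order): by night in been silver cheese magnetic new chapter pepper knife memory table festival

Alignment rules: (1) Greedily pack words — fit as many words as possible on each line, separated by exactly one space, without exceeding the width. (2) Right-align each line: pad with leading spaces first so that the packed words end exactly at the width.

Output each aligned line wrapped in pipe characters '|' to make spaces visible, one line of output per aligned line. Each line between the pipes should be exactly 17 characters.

Line 1: ['by', 'night', 'in', 'been'] (min_width=16, slack=1)
Line 2: ['silver', 'cheese'] (min_width=13, slack=4)
Line 3: ['magnetic', 'new'] (min_width=12, slack=5)
Line 4: ['chapter', 'pepper'] (min_width=14, slack=3)
Line 5: ['knife', 'memory'] (min_width=12, slack=5)
Line 6: ['table', 'festival'] (min_width=14, slack=3)

Answer: | by night in been|
|    silver cheese|
|     magnetic new|
|   chapter pepper|
|     knife memory|
|   table festival|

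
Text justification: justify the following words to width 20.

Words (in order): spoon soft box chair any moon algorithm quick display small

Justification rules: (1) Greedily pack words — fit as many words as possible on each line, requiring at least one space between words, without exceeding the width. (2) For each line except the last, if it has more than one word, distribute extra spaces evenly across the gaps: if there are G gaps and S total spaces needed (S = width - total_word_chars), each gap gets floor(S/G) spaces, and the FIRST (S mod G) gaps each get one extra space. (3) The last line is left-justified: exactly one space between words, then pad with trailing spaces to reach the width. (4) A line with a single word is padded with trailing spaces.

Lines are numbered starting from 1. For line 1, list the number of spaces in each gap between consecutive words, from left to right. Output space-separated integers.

Answer: 1 1 1

Derivation:
Line 1: ['spoon', 'soft', 'box', 'chair'] (min_width=20, slack=0)
Line 2: ['any', 'moon', 'algorithm'] (min_width=18, slack=2)
Line 3: ['quick', 'display', 'small'] (min_width=19, slack=1)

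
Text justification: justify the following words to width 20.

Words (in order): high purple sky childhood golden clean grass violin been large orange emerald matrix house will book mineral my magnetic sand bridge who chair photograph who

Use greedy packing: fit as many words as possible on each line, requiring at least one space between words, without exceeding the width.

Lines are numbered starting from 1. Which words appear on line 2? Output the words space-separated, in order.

Line 1: ['high', 'purple', 'sky'] (min_width=15, slack=5)
Line 2: ['childhood', 'golden'] (min_width=16, slack=4)
Line 3: ['clean', 'grass', 'violin'] (min_width=18, slack=2)
Line 4: ['been', 'large', 'orange'] (min_width=17, slack=3)
Line 5: ['emerald', 'matrix', 'house'] (min_width=20, slack=0)
Line 6: ['will', 'book', 'mineral', 'my'] (min_width=20, slack=0)
Line 7: ['magnetic', 'sand', 'bridge'] (min_width=20, slack=0)
Line 8: ['who', 'chair', 'photograph'] (min_width=20, slack=0)
Line 9: ['who'] (min_width=3, slack=17)

Answer: childhood golden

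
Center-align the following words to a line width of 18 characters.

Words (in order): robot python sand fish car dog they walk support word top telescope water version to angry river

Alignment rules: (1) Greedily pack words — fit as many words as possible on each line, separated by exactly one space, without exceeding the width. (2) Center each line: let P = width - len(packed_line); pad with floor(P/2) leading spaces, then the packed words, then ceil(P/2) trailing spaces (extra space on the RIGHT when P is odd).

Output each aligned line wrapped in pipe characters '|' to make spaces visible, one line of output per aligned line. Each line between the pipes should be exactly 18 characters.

Answer: |robot python sand |
|fish car dog they |
|walk support word |
|  top telescope   |
| water version to |
|   angry river    |

Derivation:
Line 1: ['robot', 'python', 'sand'] (min_width=17, slack=1)
Line 2: ['fish', 'car', 'dog', 'they'] (min_width=17, slack=1)
Line 3: ['walk', 'support', 'word'] (min_width=17, slack=1)
Line 4: ['top', 'telescope'] (min_width=13, slack=5)
Line 5: ['water', 'version', 'to'] (min_width=16, slack=2)
Line 6: ['angry', 'river'] (min_width=11, slack=7)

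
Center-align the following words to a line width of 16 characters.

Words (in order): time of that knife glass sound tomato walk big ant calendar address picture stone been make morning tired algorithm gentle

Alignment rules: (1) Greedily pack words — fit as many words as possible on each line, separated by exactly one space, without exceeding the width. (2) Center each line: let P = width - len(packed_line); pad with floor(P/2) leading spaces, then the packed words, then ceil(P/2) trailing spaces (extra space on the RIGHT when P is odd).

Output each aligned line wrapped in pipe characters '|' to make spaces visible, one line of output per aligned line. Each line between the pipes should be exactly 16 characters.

Answer: |  time of that  |
|  knife glass   |
|  sound tomato  |
|  walk big ant  |
|calendar address|
| picture stone  |
|   been make    |
| morning tired  |
|algorithm gentle|

Derivation:
Line 1: ['time', 'of', 'that'] (min_width=12, slack=4)
Line 2: ['knife', 'glass'] (min_width=11, slack=5)
Line 3: ['sound', 'tomato'] (min_width=12, slack=4)
Line 4: ['walk', 'big', 'ant'] (min_width=12, slack=4)
Line 5: ['calendar', 'address'] (min_width=16, slack=0)
Line 6: ['picture', 'stone'] (min_width=13, slack=3)
Line 7: ['been', 'make'] (min_width=9, slack=7)
Line 8: ['morning', 'tired'] (min_width=13, slack=3)
Line 9: ['algorithm', 'gentle'] (min_width=16, slack=0)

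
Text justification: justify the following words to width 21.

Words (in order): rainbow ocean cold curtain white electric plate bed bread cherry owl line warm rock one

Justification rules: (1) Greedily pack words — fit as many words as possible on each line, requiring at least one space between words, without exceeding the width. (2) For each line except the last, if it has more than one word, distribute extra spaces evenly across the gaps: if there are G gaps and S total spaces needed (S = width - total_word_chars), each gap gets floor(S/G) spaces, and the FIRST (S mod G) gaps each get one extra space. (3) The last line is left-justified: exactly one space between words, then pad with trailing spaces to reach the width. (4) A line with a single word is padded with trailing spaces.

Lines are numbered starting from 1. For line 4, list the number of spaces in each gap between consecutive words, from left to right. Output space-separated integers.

Answer: 1 1 1

Derivation:
Line 1: ['rainbow', 'ocean', 'cold'] (min_width=18, slack=3)
Line 2: ['curtain', 'white'] (min_width=13, slack=8)
Line 3: ['electric', 'plate', 'bed'] (min_width=18, slack=3)
Line 4: ['bread', 'cherry', 'owl', 'line'] (min_width=21, slack=0)
Line 5: ['warm', 'rock', 'one'] (min_width=13, slack=8)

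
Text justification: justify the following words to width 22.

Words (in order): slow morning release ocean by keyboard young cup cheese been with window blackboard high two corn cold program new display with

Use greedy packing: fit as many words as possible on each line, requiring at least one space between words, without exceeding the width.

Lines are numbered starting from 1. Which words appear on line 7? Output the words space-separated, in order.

Answer: with

Derivation:
Line 1: ['slow', 'morning', 'release'] (min_width=20, slack=2)
Line 2: ['ocean', 'by', 'keyboard'] (min_width=17, slack=5)
Line 3: ['young', 'cup', 'cheese', 'been'] (min_width=21, slack=1)
Line 4: ['with', 'window', 'blackboard'] (min_width=22, slack=0)
Line 5: ['high', 'two', 'corn', 'cold'] (min_width=18, slack=4)
Line 6: ['program', 'new', 'display'] (min_width=19, slack=3)
Line 7: ['with'] (min_width=4, slack=18)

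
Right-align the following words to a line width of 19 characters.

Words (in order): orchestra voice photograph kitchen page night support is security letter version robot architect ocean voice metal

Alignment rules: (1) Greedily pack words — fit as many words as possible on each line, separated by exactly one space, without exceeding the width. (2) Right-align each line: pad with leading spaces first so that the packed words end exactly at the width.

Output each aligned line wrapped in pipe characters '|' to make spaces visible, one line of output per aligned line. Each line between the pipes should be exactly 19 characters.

Answer: |    orchestra voice|
| photograph kitchen|
| page night support|
| is security letter|
|      version robot|
|    architect ocean|
|        voice metal|

Derivation:
Line 1: ['orchestra', 'voice'] (min_width=15, slack=4)
Line 2: ['photograph', 'kitchen'] (min_width=18, slack=1)
Line 3: ['page', 'night', 'support'] (min_width=18, slack=1)
Line 4: ['is', 'security', 'letter'] (min_width=18, slack=1)
Line 5: ['version', 'robot'] (min_width=13, slack=6)
Line 6: ['architect', 'ocean'] (min_width=15, slack=4)
Line 7: ['voice', 'metal'] (min_width=11, slack=8)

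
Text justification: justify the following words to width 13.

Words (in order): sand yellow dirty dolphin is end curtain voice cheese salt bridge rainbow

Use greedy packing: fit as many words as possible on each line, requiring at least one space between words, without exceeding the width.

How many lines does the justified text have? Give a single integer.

Answer: 7

Derivation:
Line 1: ['sand', 'yellow'] (min_width=11, slack=2)
Line 2: ['dirty', 'dolphin'] (min_width=13, slack=0)
Line 3: ['is', 'end'] (min_width=6, slack=7)
Line 4: ['curtain', 'voice'] (min_width=13, slack=0)
Line 5: ['cheese', 'salt'] (min_width=11, slack=2)
Line 6: ['bridge'] (min_width=6, slack=7)
Line 7: ['rainbow'] (min_width=7, slack=6)
Total lines: 7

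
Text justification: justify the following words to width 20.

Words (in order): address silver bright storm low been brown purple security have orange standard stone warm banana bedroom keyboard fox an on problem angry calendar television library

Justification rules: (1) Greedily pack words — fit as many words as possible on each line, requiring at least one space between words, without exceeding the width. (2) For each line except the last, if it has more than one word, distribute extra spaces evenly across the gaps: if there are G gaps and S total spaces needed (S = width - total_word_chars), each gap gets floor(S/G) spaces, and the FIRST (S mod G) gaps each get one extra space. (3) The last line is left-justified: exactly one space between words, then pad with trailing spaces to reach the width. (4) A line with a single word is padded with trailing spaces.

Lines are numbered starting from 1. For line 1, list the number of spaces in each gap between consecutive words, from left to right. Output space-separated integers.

Line 1: ['address', 'silver'] (min_width=14, slack=6)
Line 2: ['bright', 'storm', 'low'] (min_width=16, slack=4)
Line 3: ['been', 'brown', 'purple'] (min_width=17, slack=3)
Line 4: ['security', 'have', 'orange'] (min_width=20, slack=0)
Line 5: ['standard', 'stone', 'warm'] (min_width=19, slack=1)
Line 6: ['banana', 'bedroom'] (min_width=14, slack=6)
Line 7: ['keyboard', 'fox', 'an', 'on'] (min_width=18, slack=2)
Line 8: ['problem', 'angry'] (min_width=13, slack=7)
Line 9: ['calendar', 'television'] (min_width=19, slack=1)
Line 10: ['library'] (min_width=7, slack=13)

Answer: 7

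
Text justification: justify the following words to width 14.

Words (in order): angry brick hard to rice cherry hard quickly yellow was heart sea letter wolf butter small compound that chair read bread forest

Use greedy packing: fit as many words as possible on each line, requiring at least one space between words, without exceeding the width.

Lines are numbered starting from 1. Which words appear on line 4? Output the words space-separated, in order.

Line 1: ['angry', 'brick'] (min_width=11, slack=3)
Line 2: ['hard', 'to', 'rice'] (min_width=12, slack=2)
Line 3: ['cherry', 'hard'] (min_width=11, slack=3)
Line 4: ['quickly', 'yellow'] (min_width=14, slack=0)
Line 5: ['was', 'heart', 'sea'] (min_width=13, slack=1)
Line 6: ['letter', 'wolf'] (min_width=11, slack=3)
Line 7: ['butter', 'small'] (min_width=12, slack=2)
Line 8: ['compound', 'that'] (min_width=13, slack=1)
Line 9: ['chair', 'read'] (min_width=10, slack=4)
Line 10: ['bread', 'forest'] (min_width=12, slack=2)

Answer: quickly yellow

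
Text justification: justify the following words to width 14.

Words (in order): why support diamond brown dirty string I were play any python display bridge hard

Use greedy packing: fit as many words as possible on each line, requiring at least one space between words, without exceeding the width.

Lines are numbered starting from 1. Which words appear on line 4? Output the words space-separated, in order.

Line 1: ['why', 'support'] (min_width=11, slack=3)
Line 2: ['diamond', 'brown'] (min_width=13, slack=1)
Line 3: ['dirty', 'string', 'I'] (min_width=14, slack=0)
Line 4: ['were', 'play', 'any'] (min_width=13, slack=1)
Line 5: ['python', 'display'] (min_width=14, slack=0)
Line 6: ['bridge', 'hard'] (min_width=11, slack=3)

Answer: were play any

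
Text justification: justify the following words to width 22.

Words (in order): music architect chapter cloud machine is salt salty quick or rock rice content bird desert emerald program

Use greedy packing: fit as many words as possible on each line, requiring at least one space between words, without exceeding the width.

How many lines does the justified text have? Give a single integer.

Answer: 5

Derivation:
Line 1: ['music', 'architect'] (min_width=15, slack=7)
Line 2: ['chapter', 'cloud', 'machine'] (min_width=21, slack=1)
Line 3: ['is', 'salt', 'salty', 'quick', 'or'] (min_width=22, slack=0)
Line 4: ['rock', 'rice', 'content', 'bird'] (min_width=22, slack=0)
Line 5: ['desert', 'emerald', 'program'] (min_width=22, slack=0)
Total lines: 5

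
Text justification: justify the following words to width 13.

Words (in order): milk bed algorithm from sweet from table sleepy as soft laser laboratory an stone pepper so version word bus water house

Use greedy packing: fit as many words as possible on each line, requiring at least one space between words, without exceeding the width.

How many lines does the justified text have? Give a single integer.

Answer: 11

Derivation:
Line 1: ['milk', 'bed'] (min_width=8, slack=5)
Line 2: ['algorithm'] (min_width=9, slack=4)
Line 3: ['from', 'sweet'] (min_width=10, slack=3)
Line 4: ['from', 'table'] (min_width=10, slack=3)
Line 5: ['sleepy', 'as'] (min_width=9, slack=4)
Line 6: ['soft', 'laser'] (min_width=10, slack=3)
Line 7: ['laboratory', 'an'] (min_width=13, slack=0)
Line 8: ['stone', 'pepper'] (min_width=12, slack=1)
Line 9: ['so', 'version'] (min_width=10, slack=3)
Line 10: ['word', 'bus'] (min_width=8, slack=5)
Line 11: ['water', 'house'] (min_width=11, slack=2)
Total lines: 11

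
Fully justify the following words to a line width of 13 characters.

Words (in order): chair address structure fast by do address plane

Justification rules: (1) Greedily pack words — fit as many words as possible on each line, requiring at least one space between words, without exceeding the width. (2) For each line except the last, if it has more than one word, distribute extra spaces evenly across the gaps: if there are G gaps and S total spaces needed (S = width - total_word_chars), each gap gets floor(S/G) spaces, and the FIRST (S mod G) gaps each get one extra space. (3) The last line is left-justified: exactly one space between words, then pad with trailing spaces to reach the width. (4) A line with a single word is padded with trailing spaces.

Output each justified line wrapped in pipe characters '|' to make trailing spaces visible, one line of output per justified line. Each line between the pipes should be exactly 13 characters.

Line 1: ['chair', 'address'] (min_width=13, slack=0)
Line 2: ['structure'] (min_width=9, slack=4)
Line 3: ['fast', 'by', 'do'] (min_width=10, slack=3)
Line 4: ['address', 'plane'] (min_width=13, slack=0)

Answer: |chair address|
|structure    |
|fast   by  do|
|address plane|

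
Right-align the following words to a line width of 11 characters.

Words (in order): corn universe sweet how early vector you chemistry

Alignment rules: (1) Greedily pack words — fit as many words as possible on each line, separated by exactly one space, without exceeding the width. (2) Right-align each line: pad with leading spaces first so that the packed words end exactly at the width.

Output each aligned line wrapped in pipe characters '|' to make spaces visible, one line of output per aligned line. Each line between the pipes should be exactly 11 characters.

Line 1: ['corn'] (min_width=4, slack=7)
Line 2: ['universe'] (min_width=8, slack=3)
Line 3: ['sweet', 'how'] (min_width=9, slack=2)
Line 4: ['early'] (min_width=5, slack=6)
Line 5: ['vector', 'you'] (min_width=10, slack=1)
Line 6: ['chemistry'] (min_width=9, slack=2)

Answer: |       corn|
|   universe|
|  sweet how|
|      early|
| vector you|
|  chemistry|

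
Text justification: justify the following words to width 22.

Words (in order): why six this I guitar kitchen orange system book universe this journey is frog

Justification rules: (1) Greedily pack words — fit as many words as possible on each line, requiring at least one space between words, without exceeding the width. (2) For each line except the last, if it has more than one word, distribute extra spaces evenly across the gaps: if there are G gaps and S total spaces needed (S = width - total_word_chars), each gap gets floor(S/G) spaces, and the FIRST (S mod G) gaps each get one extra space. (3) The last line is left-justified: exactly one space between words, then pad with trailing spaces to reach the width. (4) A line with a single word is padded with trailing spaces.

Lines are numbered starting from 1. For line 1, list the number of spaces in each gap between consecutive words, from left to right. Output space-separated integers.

Answer: 2 1 1 1

Derivation:
Line 1: ['why', 'six', 'this', 'I', 'guitar'] (min_width=21, slack=1)
Line 2: ['kitchen', 'orange', 'system'] (min_width=21, slack=1)
Line 3: ['book', 'universe', 'this'] (min_width=18, slack=4)
Line 4: ['journey', 'is', 'frog'] (min_width=15, slack=7)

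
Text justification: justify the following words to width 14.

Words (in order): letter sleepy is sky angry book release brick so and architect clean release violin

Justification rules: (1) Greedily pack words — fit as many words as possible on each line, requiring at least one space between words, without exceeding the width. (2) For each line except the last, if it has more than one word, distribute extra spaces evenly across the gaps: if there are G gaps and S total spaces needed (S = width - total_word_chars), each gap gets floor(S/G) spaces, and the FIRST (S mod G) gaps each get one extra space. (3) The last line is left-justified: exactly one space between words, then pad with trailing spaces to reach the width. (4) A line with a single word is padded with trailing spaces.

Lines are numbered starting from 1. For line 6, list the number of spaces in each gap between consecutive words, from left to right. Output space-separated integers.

Answer: 2

Derivation:
Line 1: ['letter', 'sleepy'] (min_width=13, slack=1)
Line 2: ['is', 'sky', 'angry'] (min_width=12, slack=2)
Line 3: ['book', 'release'] (min_width=12, slack=2)
Line 4: ['brick', 'so', 'and'] (min_width=12, slack=2)
Line 5: ['architect'] (min_width=9, slack=5)
Line 6: ['clean', 'release'] (min_width=13, slack=1)
Line 7: ['violin'] (min_width=6, slack=8)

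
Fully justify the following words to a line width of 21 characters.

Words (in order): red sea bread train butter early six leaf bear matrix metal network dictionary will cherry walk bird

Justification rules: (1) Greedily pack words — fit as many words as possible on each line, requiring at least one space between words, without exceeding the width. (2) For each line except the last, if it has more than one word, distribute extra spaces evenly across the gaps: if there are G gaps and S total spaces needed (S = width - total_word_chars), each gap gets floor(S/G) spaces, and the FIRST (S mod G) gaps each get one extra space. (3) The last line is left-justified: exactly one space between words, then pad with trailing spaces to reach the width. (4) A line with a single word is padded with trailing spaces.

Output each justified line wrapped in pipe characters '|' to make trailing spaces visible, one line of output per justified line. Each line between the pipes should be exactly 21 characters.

Answer: |red  sea  bread train|
|butter early six leaf|
|bear   matrix   metal|
|network    dictionary|
|will cherry walk bird|

Derivation:
Line 1: ['red', 'sea', 'bread', 'train'] (min_width=19, slack=2)
Line 2: ['butter', 'early', 'six', 'leaf'] (min_width=21, slack=0)
Line 3: ['bear', 'matrix', 'metal'] (min_width=17, slack=4)
Line 4: ['network', 'dictionary'] (min_width=18, slack=3)
Line 5: ['will', 'cherry', 'walk', 'bird'] (min_width=21, slack=0)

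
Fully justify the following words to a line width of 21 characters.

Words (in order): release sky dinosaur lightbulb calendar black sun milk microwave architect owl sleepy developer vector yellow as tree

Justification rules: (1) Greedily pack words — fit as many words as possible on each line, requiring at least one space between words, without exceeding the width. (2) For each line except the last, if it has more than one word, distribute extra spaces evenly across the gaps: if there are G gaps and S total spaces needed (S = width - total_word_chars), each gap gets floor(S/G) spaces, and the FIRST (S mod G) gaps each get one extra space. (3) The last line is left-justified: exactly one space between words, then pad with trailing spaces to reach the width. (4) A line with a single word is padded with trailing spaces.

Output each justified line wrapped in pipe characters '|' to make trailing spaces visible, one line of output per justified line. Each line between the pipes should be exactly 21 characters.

Answer: |release  sky dinosaur|
|lightbulb    calendar|
|black     sun    milk|
|microwave   architect|
|owl  sleepy developer|
|vector yellow as tree|

Derivation:
Line 1: ['release', 'sky', 'dinosaur'] (min_width=20, slack=1)
Line 2: ['lightbulb', 'calendar'] (min_width=18, slack=3)
Line 3: ['black', 'sun', 'milk'] (min_width=14, slack=7)
Line 4: ['microwave', 'architect'] (min_width=19, slack=2)
Line 5: ['owl', 'sleepy', 'developer'] (min_width=20, slack=1)
Line 6: ['vector', 'yellow', 'as', 'tree'] (min_width=21, slack=0)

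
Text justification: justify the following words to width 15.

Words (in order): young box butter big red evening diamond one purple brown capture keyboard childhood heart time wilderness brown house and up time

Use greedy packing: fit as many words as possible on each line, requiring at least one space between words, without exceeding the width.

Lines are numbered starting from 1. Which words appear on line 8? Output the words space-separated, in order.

Answer: time wilderness

Derivation:
Line 1: ['young', 'box'] (min_width=9, slack=6)
Line 2: ['butter', 'big', 'red'] (min_width=14, slack=1)
Line 3: ['evening', 'diamond'] (min_width=15, slack=0)
Line 4: ['one', 'purple'] (min_width=10, slack=5)
Line 5: ['brown', 'capture'] (min_width=13, slack=2)
Line 6: ['keyboard'] (min_width=8, slack=7)
Line 7: ['childhood', 'heart'] (min_width=15, slack=0)
Line 8: ['time', 'wilderness'] (min_width=15, slack=0)
Line 9: ['brown', 'house', 'and'] (min_width=15, slack=0)
Line 10: ['up', 'time'] (min_width=7, slack=8)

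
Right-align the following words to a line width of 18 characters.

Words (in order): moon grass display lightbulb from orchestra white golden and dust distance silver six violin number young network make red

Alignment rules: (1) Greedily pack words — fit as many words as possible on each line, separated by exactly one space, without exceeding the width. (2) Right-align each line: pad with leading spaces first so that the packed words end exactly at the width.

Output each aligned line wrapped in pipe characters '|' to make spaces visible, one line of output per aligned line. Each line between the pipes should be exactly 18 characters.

Answer: |moon grass display|
|    lightbulb from|
|   orchestra white|
|   golden and dust|
|   distance silver|
| six violin number|
|young network make|
|               red|

Derivation:
Line 1: ['moon', 'grass', 'display'] (min_width=18, slack=0)
Line 2: ['lightbulb', 'from'] (min_width=14, slack=4)
Line 3: ['orchestra', 'white'] (min_width=15, slack=3)
Line 4: ['golden', 'and', 'dust'] (min_width=15, slack=3)
Line 5: ['distance', 'silver'] (min_width=15, slack=3)
Line 6: ['six', 'violin', 'number'] (min_width=17, slack=1)
Line 7: ['young', 'network', 'make'] (min_width=18, slack=0)
Line 8: ['red'] (min_width=3, slack=15)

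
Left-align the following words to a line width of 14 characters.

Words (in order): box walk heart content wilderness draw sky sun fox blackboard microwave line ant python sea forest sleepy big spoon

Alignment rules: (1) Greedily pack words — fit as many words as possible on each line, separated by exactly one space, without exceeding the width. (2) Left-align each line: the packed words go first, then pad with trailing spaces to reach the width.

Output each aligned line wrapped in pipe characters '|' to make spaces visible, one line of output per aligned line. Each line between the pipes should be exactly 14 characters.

Answer: |box walk heart|
|content       |
|wilderness    |
|draw sky sun  |
|fox blackboard|
|microwave line|
|ant python sea|
|forest sleepy |
|big spoon     |

Derivation:
Line 1: ['box', 'walk', 'heart'] (min_width=14, slack=0)
Line 2: ['content'] (min_width=7, slack=7)
Line 3: ['wilderness'] (min_width=10, slack=4)
Line 4: ['draw', 'sky', 'sun'] (min_width=12, slack=2)
Line 5: ['fox', 'blackboard'] (min_width=14, slack=0)
Line 6: ['microwave', 'line'] (min_width=14, slack=0)
Line 7: ['ant', 'python', 'sea'] (min_width=14, slack=0)
Line 8: ['forest', 'sleepy'] (min_width=13, slack=1)
Line 9: ['big', 'spoon'] (min_width=9, slack=5)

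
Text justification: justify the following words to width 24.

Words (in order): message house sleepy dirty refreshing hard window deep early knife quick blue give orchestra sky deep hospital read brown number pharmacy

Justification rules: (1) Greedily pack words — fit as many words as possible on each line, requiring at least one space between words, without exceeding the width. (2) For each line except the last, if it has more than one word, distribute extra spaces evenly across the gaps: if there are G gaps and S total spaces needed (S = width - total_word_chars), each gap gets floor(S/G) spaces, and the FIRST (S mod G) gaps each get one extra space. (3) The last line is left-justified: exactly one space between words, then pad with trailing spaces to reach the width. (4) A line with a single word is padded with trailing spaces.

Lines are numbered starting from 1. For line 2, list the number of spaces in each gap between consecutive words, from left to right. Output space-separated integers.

Line 1: ['message', 'house', 'sleepy'] (min_width=20, slack=4)
Line 2: ['dirty', 'refreshing', 'hard'] (min_width=21, slack=3)
Line 3: ['window', 'deep', 'early', 'knife'] (min_width=23, slack=1)
Line 4: ['quick', 'blue', 'give'] (min_width=15, slack=9)
Line 5: ['orchestra', 'sky', 'deep'] (min_width=18, slack=6)
Line 6: ['hospital', 'read', 'brown'] (min_width=19, slack=5)
Line 7: ['number', 'pharmacy'] (min_width=15, slack=9)

Answer: 3 2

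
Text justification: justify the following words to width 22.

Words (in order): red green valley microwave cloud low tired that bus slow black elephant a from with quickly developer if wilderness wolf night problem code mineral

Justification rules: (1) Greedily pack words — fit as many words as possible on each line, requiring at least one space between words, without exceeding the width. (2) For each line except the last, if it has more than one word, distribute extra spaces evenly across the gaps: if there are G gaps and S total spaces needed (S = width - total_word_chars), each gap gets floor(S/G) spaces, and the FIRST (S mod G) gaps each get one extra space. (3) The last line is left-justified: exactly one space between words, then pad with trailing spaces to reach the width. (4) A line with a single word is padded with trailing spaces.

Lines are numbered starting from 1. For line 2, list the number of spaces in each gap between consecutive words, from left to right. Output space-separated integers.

Answer: 3 2

Derivation:
Line 1: ['red', 'green', 'valley'] (min_width=16, slack=6)
Line 2: ['microwave', 'cloud', 'low'] (min_width=19, slack=3)
Line 3: ['tired', 'that', 'bus', 'slow'] (min_width=19, slack=3)
Line 4: ['black', 'elephant', 'a', 'from'] (min_width=21, slack=1)
Line 5: ['with', 'quickly', 'developer'] (min_width=22, slack=0)
Line 6: ['if', 'wilderness', 'wolf'] (min_width=18, slack=4)
Line 7: ['night', 'problem', 'code'] (min_width=18, slack=4)
Line 8: ['mineral'] (min_width=7, slack=15)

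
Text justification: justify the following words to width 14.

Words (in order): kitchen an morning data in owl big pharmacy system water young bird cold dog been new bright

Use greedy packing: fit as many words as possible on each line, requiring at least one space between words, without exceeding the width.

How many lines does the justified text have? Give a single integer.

Line 1: ['kitchen', 'an'] (min_width=10, slack=4)
Line 2: ['morning', 'data'] (min_width=12, slack=2)
Line 3: ['in', 'owl', 'big'] (min_width=10, slack=4)
Line 4: ['pharmacy'] (min_width=8, slack=6)
Line 5: ['system', 'water'] (min_width=12, slack=2)
Line 6: ['young', 'bird'] (min_width=10, slack=4)
Line 7: ['cold', 'dog', 'been'] (min_width=13, slack=1)
Line 8: ['new', 'bright'] (min_width=10, slack=4)
Total lines: 8

Answer: 8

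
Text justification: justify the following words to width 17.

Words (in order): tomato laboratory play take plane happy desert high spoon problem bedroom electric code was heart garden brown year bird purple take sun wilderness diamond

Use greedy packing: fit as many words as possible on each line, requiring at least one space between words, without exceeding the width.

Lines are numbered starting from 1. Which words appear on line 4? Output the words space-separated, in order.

Answer: spoon problem

Derivation:
Line 1: ['tomato', 'laboratory'] (min_width=17, slack=0)
Line 2: ['play', 'take', 'plane'] (min_width=15, slack=2)
Line 3: ['happy', 'desert', 'high'] (min_width=17, slack=0)
Line 4: ['spoon', 'problem'] (min_width=13, slack=4)
Line 5: ['bedroom', 'electric'] (min_width=16, slack=1)
Line 6: ['code', 'was', 'heart'] (min_width=14, slack=3)
Line 7: ['garden', 'brown', 'year'] (min_width=17, slack=0)
Line 8: ['bird', 'purple', 'take'] (min_width=16, slack=1)
Line 9: ['sun', 'wilderness'] (min_width=14, slack=3)
Line 10: ['diamond'] (min_width=7, slack=10)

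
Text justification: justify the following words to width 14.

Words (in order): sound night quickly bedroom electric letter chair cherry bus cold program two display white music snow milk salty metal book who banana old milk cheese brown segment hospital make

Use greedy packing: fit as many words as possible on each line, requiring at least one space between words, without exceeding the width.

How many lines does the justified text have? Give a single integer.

Answer: 16

Derivation:
Line 1: ['sound', 'night'] (min_width=11, slack=3)
Line 2: ['quickly'] (min_width=7, slack=7)
Line 3: ['bedroom'] (min_width=7, slack=7)
Line 4: ['electric'] (min_width=8, slack=6)
Line 5: ['letter', 'chair'] (min_width=12, slack=2)
Line 6: ['cherry', 'bus'] (min_width=10, slack=4)
Line 7: ['cold', 'program'] (min_width=12, slack=2)
Line 8: ['two', 'display'] (min_width=11, slack=3)
Line 9: ['white', 'music'] (min_width=11, slack=3)
Line 10: ['snow', 'milk'] (min_width=9, slack=5)
Line 11: ['salty', 'metal'] (min_width=11, slack=3)
Line 12: ['book', 'who'] (min_width=8, slack=6)
Line 13: ['banana', 'old'] (min_width=10, slack=4)
Line 14: ['milk', 'cheese'] (min_width=11, slack=3)
Line 15: ['brown', 'segment'] (min_width=13, slack=1)
Line 16: ['hospital', 'make'] (min_width=13, slack=1)
Total lines: 16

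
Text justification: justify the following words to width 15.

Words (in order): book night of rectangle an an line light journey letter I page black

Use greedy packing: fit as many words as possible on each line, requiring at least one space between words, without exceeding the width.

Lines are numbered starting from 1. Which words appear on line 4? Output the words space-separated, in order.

Line 1: ['book', 'night', 'of'] (min_width=13, slack=2)
Line 2: ['rectangle', 'an', 'an'] (min_width=15, slack=0)
Line 3: ['line', 'light'] (min_width=10, slack=5)
Line 4: ['journey', 'letter'] (min_width=14, slack=1)
Line 5: ['I', 'page', 'black'] (min_width=12, slack=3)

Answer: journey letter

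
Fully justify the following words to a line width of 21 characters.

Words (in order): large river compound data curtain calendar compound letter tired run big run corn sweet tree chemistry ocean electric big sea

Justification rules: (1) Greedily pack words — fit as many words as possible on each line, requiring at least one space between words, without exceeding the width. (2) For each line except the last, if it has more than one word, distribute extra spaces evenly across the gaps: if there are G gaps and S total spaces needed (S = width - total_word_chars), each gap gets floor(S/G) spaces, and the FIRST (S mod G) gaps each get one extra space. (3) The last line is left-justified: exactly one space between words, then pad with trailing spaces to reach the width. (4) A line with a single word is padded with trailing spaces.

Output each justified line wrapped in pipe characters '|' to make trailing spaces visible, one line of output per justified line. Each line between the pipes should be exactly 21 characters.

Line 1: ['large', 'river', 'compound'] (min_width=20, slack=1)
Line 2: ['data', 'curtain', 'calendar'] (min_width=21, slack=0)
Line 3: ['compound', 'letter', 'tired'] (min_width=21, slack=0)
Line 4: ['run', 'big', 'run', 'corn'] (min_width=16, slack=5)
Line 5: ['sweet', 'tree', 'chemistry'] (min_width=20, slack=1)
Line 6: ['ocean', 'electric', 'big'] (min_width=18, slack=3)
Line 7: ['sea'] (min_width=3, slack=18)

Answer: |large  river compound|
|data curtain calendar|
|compound letter tired|
|run   big   run  corn|
|sweet  tree chemistry|
|ocean   electric  big|
|sea                  |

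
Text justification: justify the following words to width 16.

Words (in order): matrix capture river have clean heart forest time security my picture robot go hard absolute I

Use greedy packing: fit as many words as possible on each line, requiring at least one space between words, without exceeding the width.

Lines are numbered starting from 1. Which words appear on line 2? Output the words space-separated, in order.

Answer: river have clean

Derivation:
Line 1: ['matrix', 'capture'] (min_width=14, slack=2)
Line 2: ['river', 'have', 'clean'] (min_width=16, slack=0)
Line 3: ['heart', 'forest'] (min_width=12, slack=4)
Line 4: ['time', 'security', 'my'] (min_width=16, slack=0)
Line 5: ['picture', 'robot', 'go'] (min_width=16, slack=0)
Line 6: ['hard', 'absolute', 'I'] (min_width=15, slack=1)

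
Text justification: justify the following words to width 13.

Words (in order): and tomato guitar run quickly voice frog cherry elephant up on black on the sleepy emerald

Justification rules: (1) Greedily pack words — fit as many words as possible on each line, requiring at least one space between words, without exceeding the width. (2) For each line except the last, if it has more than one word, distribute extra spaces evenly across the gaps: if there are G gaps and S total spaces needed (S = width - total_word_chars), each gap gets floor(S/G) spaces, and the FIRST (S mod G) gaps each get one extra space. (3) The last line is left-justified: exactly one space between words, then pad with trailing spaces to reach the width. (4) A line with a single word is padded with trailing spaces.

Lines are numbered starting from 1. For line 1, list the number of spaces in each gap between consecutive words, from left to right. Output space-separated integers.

Answer: 4

Derivation:
Line 1: ['and', 'tomato'] (min_width=10, slack=3)
Line 2: ['guitar', 'run'] (min_width=10, slack=3)
Line 3: ['quickly', 'voice'] (min_width=13, slack=0)
Line 4: ['frog', 'cherry'] (min_width=11, slack=2)
Line 5: ['elephant', 'up'] (min_width=11, slack=2)
Line 6: ['on', 'black', 'on'] (min_width=11, slack=2)
Line 7: ['the', 'sleepy'] (min_width=10, slack=3)
Line 8: ['emerald'] (min_width=7, slack=6)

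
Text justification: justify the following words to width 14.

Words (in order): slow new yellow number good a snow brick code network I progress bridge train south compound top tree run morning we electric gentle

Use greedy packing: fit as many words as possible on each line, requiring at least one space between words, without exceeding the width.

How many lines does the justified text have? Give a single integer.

Answer: 12

Derivation:
Line 1: ['slow', 'new'] (min_width=8, slack=6)
Line 2: ['yellow', 'number'] (min_width=13, slack=1)
Line 3: ['good', 'a', 'snow'] (min_width=11, slack=3)
Line 4: ['brick', 'code'] (min_width=10, slack=4)
Line 5: ['network', 'I'] (min_width=9, slack=5)
Line 6: ['progress'] (min_width=8, slack=6)
Line 7: ['bridge', 'train'] (min_width=12, slack=2)
Line 8: ['south', 'compound'] (min_width=14, slack=0)
Line 9: ['top', 'tree', 'run'] (min_width=12, slack=2)
Line 10: ['morning', 'we'] (min_width=10, slack=4)
Line 11: ['electric'] (min_width=8, slack=6)
Line 12: ['gentle'] (min_width=6, slack=8)
Total lines: 12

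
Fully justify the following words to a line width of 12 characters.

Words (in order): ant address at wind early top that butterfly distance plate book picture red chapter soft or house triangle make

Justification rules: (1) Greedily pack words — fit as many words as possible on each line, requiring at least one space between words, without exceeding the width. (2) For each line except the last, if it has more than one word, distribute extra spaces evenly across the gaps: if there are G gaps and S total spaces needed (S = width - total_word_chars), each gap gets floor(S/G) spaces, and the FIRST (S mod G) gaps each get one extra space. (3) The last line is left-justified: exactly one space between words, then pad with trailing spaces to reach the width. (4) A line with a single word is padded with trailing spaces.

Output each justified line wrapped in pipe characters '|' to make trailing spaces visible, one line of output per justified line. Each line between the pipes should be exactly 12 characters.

Answer: |ant  address|
|at      wind|
|early    top|
|that        |
|butterfly   |
|distance    |
|plate   book|
|picture  red|
|chapter soft|
|or     house|
|triangle    |
|make        |

Derivation:
Line 1: ['ant', 'address'] (min_width=11, slack=1)
Line 2: ['at', 'wind'] (min_width=7, slack=5)
Line 3: ['early', 'top'] (min_width=9, slack=3)
Line 4: ['that'] (min_width=4, slack=8)
Line 5: ['butterfly'] (min_width=9, slack=3)
Line 6: ['distance'] (min_width=8, slack=4)
Line 7: ['plate', 'book'] (min_width=10, slack=2)
Line 8: ['picture', 'red'] (min_width=11, slack=1)
Line 9: ['chapter', 'soft'] (min_width=12, slack=0)
Line 10: ['or', 'house'] (min_width=8, slack=4)
Line 11: ['triangle'] (min_width=8, slack=4)
Line 12: ['make'] (min_width=4, slack=8)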